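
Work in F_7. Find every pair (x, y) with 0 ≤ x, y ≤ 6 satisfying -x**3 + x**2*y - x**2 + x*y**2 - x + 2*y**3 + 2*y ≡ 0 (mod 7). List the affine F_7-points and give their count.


Affine F_7-points: {(0, 0), (1, 5), (1, 6), (2, 0), (3, 6), (4, 0), (5, 4)}; count = 7.

For each of the 49 pairs (x, y) ∈ F_7², evaluate f(x, y) mod 7. Record the zeros.
  x = 0: [0↦0, 1↦4, 2↦6, 3↦4, 4↦3, 5↦1, 6↦3]  zeros at y ∈ {0}
  x = 1: [0↦4, 1↦3, 2↦2, 3↦6, 4↦6, 5↦0, 6↦0]  zeros at y ∈ {5, 6}
  x = 2: [0↦0, 1↦3, 2↦1, 3↦6, 4↦2, 5↦1, 6↦1]  zeros at y ∈ {0}
  x = 3: [0↦3, 1↦5, 2↦4, 3↦5, 4↦6, 5↦5, 6↦0]  zeros at y ∈ {6}
  x = 4: [0↦0, 1↦3, 2↦5, 3↦4, 4↦5, 5↦6, 6↦5]  zeros at y ∈ {0}
  x = 5: [0↦6, 1↦5, 2↦5, 3↦4, 4↦0, 5↦5, 6↦3]  zeros at y ∈ {4}
  x = 6: [0↦1, 1↦5, 2↦5, 3↦6, 4↦6, 5↦3, 6↦2]  zeros at y ∈ ∅
Collecting zeros: affine points = {(0, 0), (1, 5), (1, 6), (2, 0), (3, 6), (4, 0), (5, 4)}.
Total count |C(F_7)_aff| = 7.


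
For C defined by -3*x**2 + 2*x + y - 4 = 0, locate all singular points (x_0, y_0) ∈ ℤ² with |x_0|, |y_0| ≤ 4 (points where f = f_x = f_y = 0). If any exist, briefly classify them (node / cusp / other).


No singular points in the scanned grid; C is smooth there.

Compute partial derivatives:
  f_x = 2 - 6*x.
  f_y = 1.
f_y = 1 is a nonzero constant, so f_y never vanishes: no point (x, y) can satisfy f = f_x = f_y = 0. In particular no (x, y) ∈ {−4, ..., 4}² is singular; the curve is smooth.


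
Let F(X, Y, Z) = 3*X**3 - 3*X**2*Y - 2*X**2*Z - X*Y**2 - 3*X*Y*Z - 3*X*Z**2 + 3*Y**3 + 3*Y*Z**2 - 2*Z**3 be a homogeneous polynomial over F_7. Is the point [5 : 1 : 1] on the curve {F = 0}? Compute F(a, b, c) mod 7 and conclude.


F(5,1,1) ≡ 2 (mod 7); P is NOT on the curve.

Evaluate F(5, 1, 1) term-by-term (mod 7).
  3*X**3 ↦ 3·125·1·1 = 375
  -3*X**2*Y ↦ -3·25·1·1 = -75
  -2*X**2*Z ↦ -2·25·1·1 = -50
  -X*Y**2 ↦ -1·5·1·1 = -5
  -3*X*Y*Z ↦ -3·5·1·1 = -15
  -3*X*Z**2 ↦ -3·5·1·1 = -15
  3*Y**3 ↦ 3·1·1·1 = 3
  3*Y*Z**2 ↦ 3·1·1·1 = 3
  -2*Z**3 ↦ -2·1·1·1 = -2
Sum: F(5, 1, 1) = (375) + (-75) + (-50) + (-5) + (-15) + (-15) + (3) + (3) + (-2) = 219.
Reducing mod 7: 219 ≡ 2 (mod 7).
Since F(a, b, c) ≡ 2 ≠ 0 (mod 7), P does NOT lie on the curve.


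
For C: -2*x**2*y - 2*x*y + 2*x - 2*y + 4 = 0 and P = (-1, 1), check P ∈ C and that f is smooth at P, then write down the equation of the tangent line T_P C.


Tangent line at P: 4*x - 2*y + 6 = 0.

Step 1: f(-1, 1) = 0, so P lies on C.
Step 2: partial derivatives
  f_x(x, y) = -4*x*y - 2*y + 2, f_y(x, y) = -2*x**2 - 2*x - 2.
  f_x(P) = 4, f_y(P) = -2 (gradient nonzero, so P is smooth).
Step 3: tangent line at P: 4·(x − -1) + -2·(y − 1) = 0.
Expanding: 4*x - 2*y + 6 = 0.


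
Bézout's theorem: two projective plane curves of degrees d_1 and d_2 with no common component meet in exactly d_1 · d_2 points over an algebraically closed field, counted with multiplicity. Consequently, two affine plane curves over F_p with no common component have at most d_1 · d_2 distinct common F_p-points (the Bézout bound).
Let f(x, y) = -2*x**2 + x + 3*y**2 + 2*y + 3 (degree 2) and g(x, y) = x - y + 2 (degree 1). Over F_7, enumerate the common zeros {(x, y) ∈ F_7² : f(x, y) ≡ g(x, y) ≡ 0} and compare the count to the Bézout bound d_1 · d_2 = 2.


Common zeros: {(1, 3), (5, 0)}; count = 2; Bézout bound = 2.

deg(f) = 2, deg(g) = 1, so Bézout bound = 2.
Scan x ∈ F_7. For each x, list the y ∈ F_7 with f(x, y) ≡ 0 and those with g(x, y) ≡ 0 (mod 7); the common zeros in that column are the intersection.
  x = 0: f ≡ 0 at y ∈ ∅; g ≡ 0 at y ∈ {2}; common: ∅.
  x = 1: f ≡ 0 at y ∈ {1, 3}; g ≡ 0 at y ∈ {3}; common: {3}.
  x = 2: f ≡ 0 at y ∈ ∅; g ≡ 0 at y ∈ {4}; common: ∅.
  x = 3: f ≡ 0 at y ∈ {1, 3}; g ≡ 0 at y ∈ {5}; common: ∅.
  x = 4: f ≡ 0 at y ∈ ∅; g ≡ 0 at y ∈ {6}; common: ∅.
  x = 5: f ≡ 0 at y ∈ {0, 4}; g ≡ 0 at y ∈ {0}; common: {0}.
  x = 6: f ≡ 0 at y ∈ {0, 4}; g ≡ 0 at y ∈ {1}; common: ∅.
Collecting: common zeros = {(1, 3), (5, 0)}, so the count is 2.
Comparison with the Bézout bound: 2 ≤ 2 = deg(f)·deg(g), as expected for curves with no common component (the bound is attained).


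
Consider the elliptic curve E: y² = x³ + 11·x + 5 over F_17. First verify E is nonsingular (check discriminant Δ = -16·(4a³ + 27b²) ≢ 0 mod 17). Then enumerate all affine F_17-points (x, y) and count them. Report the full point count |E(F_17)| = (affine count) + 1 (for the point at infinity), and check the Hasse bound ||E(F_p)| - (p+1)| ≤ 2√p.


Affine points = {(1, 0), (2, 1), (2, 16), (5, 7), (5, 10), (6, 7), (6, 10), (7, 0), (9, 0), (13, 4), (13, 13), (14, 8), (14, 9), (15, 3), (15, 14)}; affine count = 15; |E(F_17)| = 16.

Discriminant check: Δ ∝ 4a³ + 27b² = 4·11³ + 27·5² = 4·1331 + 27·25 ≡ 15 (mod 17). Nonzero ⇒ E is nonsingular.
For each x ∈ F_17, compute rhs = x³ + 11·x + 5 mod 17, then count y ∈ F_17 with y² ≡ rhs.
  x = 0: rhs = 5, matching y values: none (0 points).
  x = 1: rhs = 0, matching y values: 0 (1 points).
  x = 2: rhs = 1, matching y values: 1, 16 (2 points).
  x = 3: rhs = 14, matching y values: none (0 points).
  x = 4: rhs = 11, matching y values: none (0 points).
  x = 5: rhs = 15, matching y values: 7, 10 (2 points).
  x = 6: rhs = 15, matching y values: 7, 10 (2 points).
  x = 7: rhs = 0, matching y values: 0 (1 points).
  x = 8: rhs = 10, matching y values: none (0 points).
  x = 9: rhs = 0, matching y values: 0 (1 points).
  x = 10: rhs = 10, matching y values: none (0 points).
  x = 11: rhs = 12, matching y values: none (0 points).
  x = 12: rhs = 12, matching y values: none (0 points).
  x = 13: rhs = 16, matching y values: 4, 13 (2 points).
  x = 14: rhs = 13, matching y values: 8, 9 (2 points).
  x = 15: rhs = 9, matching y values: 3, 14 (2 points).
  x = 16: rhs = 10, matching y values: none (0 points).
Total affine count: 15.
Full point count |E(F_17)| = 15 + 1 = 16.
Hasse bound: |16 − (17+1)| = |-2| = 2 ≤ 2√17 ≈ 8.2462 ✓.


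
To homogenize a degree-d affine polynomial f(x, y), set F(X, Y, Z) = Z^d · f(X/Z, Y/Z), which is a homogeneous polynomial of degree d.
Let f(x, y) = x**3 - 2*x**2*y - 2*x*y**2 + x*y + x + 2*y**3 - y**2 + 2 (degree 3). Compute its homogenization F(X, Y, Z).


F(X, Y, Z) = X**3 - 2*X**2*Y - 2*X*Y**2 + X*Y*Z + X*Z**2 + 2*Y**3 - Y**2*Z + 2*Z**3

deg(f) = 3.
Substitute x = X/Z, y = Y/Z into f, then multiply by Z^3.
  monomial 1·x^3·y^0 ↦ 1·X^3·Y^0·Z^0.
  monomial -2·x^2·y^1 ↦ -2·X^2·Y^1·Z^0.
  monomial -2·x^1·y^2 ↦ -2·X^1·Y^2·Z^0.
  monomial 1·x^1·y^1 ↦ 1·X^1·Y^1·Z^1.
  monomial 1·x^1·y^0 ↦ 1·X^1·Y^0·Z^2.
  monomial 2·x^0·y^3 ↦ 2·X^0·Y^3·Z^0.
  monomial -1·x^0·y^2 ↦ -1·X^0·Y^2·Z^1.
  monomial 2·x^0·y^0 ↦ 2·X^0·Y^0·Z^3.
Collecting: F(X, Y, Z) = X**3 - 2*X**2*Y - 2*X*Y**2 + X*Y*Z + X*Z**2 + 2*Y**3 - Y**2*Z + 2*Z**3.


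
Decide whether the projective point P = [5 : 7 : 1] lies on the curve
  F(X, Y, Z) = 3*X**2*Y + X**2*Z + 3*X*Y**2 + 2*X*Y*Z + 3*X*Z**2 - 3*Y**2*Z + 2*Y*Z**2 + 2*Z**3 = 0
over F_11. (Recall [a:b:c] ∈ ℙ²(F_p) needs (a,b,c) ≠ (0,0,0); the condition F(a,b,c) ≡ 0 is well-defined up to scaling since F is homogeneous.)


F(5,7,1) ≡ 7 (mod 11); P is NOT on the curve.

Evaluate F(5, 7, 1) term-by-term (mod 11).
  3*X**2*Y ↦ 3·25·7·1 = 525
  X**2*Z ↦ 1·25·1·1 = 25
  3*X*Y**2 ↦ 3·5·49·1 = 735
  2*X*Y*Z ↦ 2·5·7·1 = 70
  3*X*Z**2 ↦ 3·5·1·1 = 15
  -3*Y**2*Z ↦ -3·1·49·1 = -147
  2*Y*Z**2 ↦ 2·1·7·1 = 14
  2*Z**3 ↦ 2·1·1·1 = 2
Sum: F(5, 7, 1) = (525) + (25) + (735) + (70) + (15) + (-147) + (14) + (2) = 1239.
Reducing mod 11: 1239 ≡ 7 (mod 11).
Since F(a, b, c) ≡ 7 ≠ 0 (mod 11), P does NOT lie on the curve.


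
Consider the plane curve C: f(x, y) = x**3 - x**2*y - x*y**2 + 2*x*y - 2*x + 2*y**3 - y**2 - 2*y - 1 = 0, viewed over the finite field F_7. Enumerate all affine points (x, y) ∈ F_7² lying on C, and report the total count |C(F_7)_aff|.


Affine F_7-points: {(0, 2), (2, 1), (2, 5), (2, 6), (4, 1), (4, 4), (5, 3), (6, 0)}; count = 8.

For each of the 49 pairs (x, y) ∈ F_7², evaluate f(x, y) mod 7. Record the zeros.
  x = 0: [0↦6, 1↦5, 2↦0, 3↦3, 4↦5, 5↦4, 6↦5]  zeros at y ∈ {2}
  x = 1: [0↦5, 1↦4, 2↦4, 3↦3, 4↦6, 5↦4, 6↦2]  zeros at y ∈ ∅
  x = 2: [0↦3, 1↦0, 2↦3, 3↦3, 4↦5, 5↦0, 6↦0]  zeros at y ∈ {1, 5, 6}
  x = 3: [0↦6, 1↦6, 2↦3, 3↦2, 4↦1, 5↦5, 6↦5]  zeros at y ∈ ∅
  x = 4: [0↦6, 1↦0, 2↦3, 3↦6, 4↦0, 5↦4, 6↦2]  zeros at y ∈ {1, 4}
  x = 5: [0↦2, 1↦2, 2↦2, 3↦0, 4↦1, 5↦3, 6↦4]  zeros at y ∈ {3}
  x = 6: [0↦0, 1↦4, 2↦6, 3↦4, 4↦3, 5↦1, 6↦3]  zeros at y ∈ {0}
Collecting zeros: affine points = {(0, 2), (2, 1), (2, 5), (2, 6), (4, 1), (4, 4), (5, 3), (6, 0)}.
Total count |C(F_7)_aff| = 8.


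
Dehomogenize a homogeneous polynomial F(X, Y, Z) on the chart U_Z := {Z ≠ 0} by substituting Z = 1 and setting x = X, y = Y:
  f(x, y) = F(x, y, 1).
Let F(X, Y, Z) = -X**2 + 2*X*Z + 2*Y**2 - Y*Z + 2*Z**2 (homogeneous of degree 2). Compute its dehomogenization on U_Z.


f(x, y) = -x**2 + 2*x + 2*y**2 - y + 2

On U_Z we set Z = 1. Each monomial c·X^i·Y^j·Z^k in F becomes c·x^i·y^j·1^k = c·x^i·y^j.
Substituting Z = 1: F(X, Y, 1) = -x**2 + 2*x + 2*y**2 - y + 2.
Note: deg(f) ≤ deg(F) = 2; strict inequality happens when F is divisible by Z (lost terms).


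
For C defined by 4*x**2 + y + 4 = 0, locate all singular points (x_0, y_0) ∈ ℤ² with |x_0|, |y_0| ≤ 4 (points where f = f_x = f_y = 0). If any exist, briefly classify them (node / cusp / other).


No singular points in the scanned grid; C is smooth there.

Compute partial derivatives:
  f_x = 8*x.
  f_y = 1.
f_y = 1 is a nonzero constant, so f_y never vanishes: no point (x, y) can satisfy f = f_x = f_y = 0. In particular no (x, y) ∈ {−4, ..., 4}² is singular; the curve is smooth.


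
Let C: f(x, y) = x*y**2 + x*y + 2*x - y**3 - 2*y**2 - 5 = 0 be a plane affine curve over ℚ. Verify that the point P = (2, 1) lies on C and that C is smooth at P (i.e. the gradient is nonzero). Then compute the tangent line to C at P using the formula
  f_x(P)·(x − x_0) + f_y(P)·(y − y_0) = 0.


Tangent line at P: 4*x - y - 7 = 0.

Step 1: f(2, 1) = 0, so P lies on C.
Step 2: partial derivatives
  f_x(x, y) = y**2 + y + 2, f_y(x, y) = 2*x*y + x - 3*y**2 - 4*y.
  f_x(P) = 4, f_y(P) = -1 (gradient nonzero, so P is smooth).
Step 3: tangent line at P: 4·(x − 2) + -1·(y − 1) = 0.
Expanding: 4*x - y - 7 = 0.


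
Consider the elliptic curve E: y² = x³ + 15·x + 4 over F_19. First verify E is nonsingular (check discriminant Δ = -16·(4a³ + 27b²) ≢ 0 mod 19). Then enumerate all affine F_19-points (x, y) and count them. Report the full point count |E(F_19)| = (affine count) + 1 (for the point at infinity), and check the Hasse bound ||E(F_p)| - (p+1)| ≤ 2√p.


Affine points = {(0, 2), (0, 17), (1, 1), (1, 18), (2, 2), (2, 17), (3, 0), (6, 5), (6, 14), (8, 3), (8, 16), (17, 2), (17, 17), (18, 8), (18, 11)}; affine count = 15; |E(F_19)| = 16.

Discriminant check: Δ ∝ 4a³ + 27b² = 4·15³ + 27·4² = 4·3375 + 27·16 ≡ 5 (mod 19). Nonzero ⇒ E is nonsingular.
For each x ∈ F_19, compute rhs = x³ + 15·x + 4 mod 19, then count y ∈ F_19 with y² ≡ rhs.
  x = 0: rhs = 4, matching y values: 2, 17 (2 points).
  x = 1: rhs = 1, matching y values: 1, 18 (2 points).
  x = 2: rhs = 4, matching y values: 2, 17 (2 points).
  x = 3: rhs = 0, matching y values: 0 (1 points).
  x = 4: rhs = 14, matching y values: none (0 points).
  x = 5: rhs = 14, matching y values: none (0 points).
  x = 6: rhs = 6, matching y values: 5, 14 (2 points).
  x = 7: rhs = 15, matching y values: none (0 points).
  x = 8: rhs = 9, matching y values: 3, 16 (2 points).
  x = 9: rhs = 13, matching y values: none (0 points).
  x = 10: rhs = 14, matching y values: none (0 points).
  x = 11: rhs = 18, matching y values: none (0 points).
  x = 12: rhs = 12, matching y values: none (0 points).
  x = 13: rhs = 2, matching y values: none (0 points).
  x = 14: rhs = 13, matching y values: none (0 points).
  x = 15: rhs = 13, matching y values: none (0 points).
  x = 16: rhs = 8, matching y values: none (0 points).
  x = 17: rhs = 4, matching y values: 2, 17 (2 points).
  x = 18: rhs = 7, matching y values: 8, 11 (2 points).
Total affine count: 15.
Full point count |E(F_19)| = 15 + 1 = 16.
Hasse bound: |16 − (19+1)| = |-4| = 4 ≤ 2√19 ≈ 8.7178 ✓.


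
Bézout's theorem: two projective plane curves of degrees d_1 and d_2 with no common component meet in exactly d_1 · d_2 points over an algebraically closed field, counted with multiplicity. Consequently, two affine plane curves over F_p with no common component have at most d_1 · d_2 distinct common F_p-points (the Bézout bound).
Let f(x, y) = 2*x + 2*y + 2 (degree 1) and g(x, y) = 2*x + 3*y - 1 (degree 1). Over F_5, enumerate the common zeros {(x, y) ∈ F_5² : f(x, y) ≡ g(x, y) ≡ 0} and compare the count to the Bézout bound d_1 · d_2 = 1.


Common zeros: {(1, 3)}; count = 1; Bézout bound = 1.

deg(f) = 1, deg(g) = 1, so Bézout bound = 1.
Scan x ∈ F_5. For each x, list the y ∈ F_5 with f(x, y) ≡ 0 and those with g(x, y) ≡ 0 (mod 5); the common zeros in that column are the intersection.
  x = 0: f ≡ 0 at y ∈ {4}; g ≡ 0 at y ∈ {2}; common: ∅.
  x = 1: f ≡ 0 at y ∈ {3}; g ≡ 0 at y ∈ {3}; common: {3}.
  x = 2: f ≡ 0 at y ∈ {2}; g ≡ 0 at y ∈ {4}; common: ∅.
  x = 3: f ≡ 0 at y ∈ {1}; g ≡ 0 at y ∈ {0}; common: ∅.
  x = 4: f ≡ 0 at y ∈ {0}; g ≡ 0 at y ∈ {1}; common: ∅.
Collecting: common zeros = {(1, 3)}, so the count is 1.
Comparison with the Bézout bound: 1 ≤ 1 = deg(f)·deg(g), as expected for curves with no common component (the bound is attained).


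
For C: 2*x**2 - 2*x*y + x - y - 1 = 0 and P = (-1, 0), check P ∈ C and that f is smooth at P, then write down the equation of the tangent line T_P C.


Tangent line at P: -3*x + y - 3 = 0.

Step 1: f(-1, 0) = 0, so P lies on C.
Step 2: partial derivatives
  f_x(x, y) = 4*x - 2*y + 1, f_y(x, y) = -2*x - 1.
  f_x(P) = -3, f_y(P) = 1 (gradient nonzero, so P is smooth).
Step 3: tangent line at P: -3·(x − -1) + 1·(y − 0) = 0.
Expanding: -3*x + y - 3 = 0.


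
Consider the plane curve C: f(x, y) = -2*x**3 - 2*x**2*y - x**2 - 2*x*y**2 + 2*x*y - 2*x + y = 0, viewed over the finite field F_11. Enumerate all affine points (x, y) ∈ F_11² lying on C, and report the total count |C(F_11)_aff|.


Affine F_11-points: {(0, 0), (1, 2), (1, 4), (3, 4), (3, 7), (8, 4), (8, 9)}; count = 7.

For each of the 121 pairs (x, y) ∈ F_11², evaluate f(x, y) mod 11. Record the zeros.
  x = 0: [0↦0, 1↦1, 2↦2, 3↦3, 4↦4, 5↦5, 6↦6, 7↦7, 8↦8, 9↦9, 10↦10]  zeros at y ∈ {0}
  x = 1: [0↦6, 1↦5, 2↦0, 3↦2, 4↦0, 5↦5, 6↦6, 7↦3, 8↦7, 9↦7, 10↦3]  zeros at y ∈ {2, 4}
  x = 2: [0↦9, 1↦2, 2↦9, 3↦8, 4↦10, 5↦4, 6↦1, 7↦1, 8↦4, 9↦10, 10↦8]  zeros at y ∈ ∅
  x = 3: [0↦8, 1↦2, 2↦6, 3↦9, 4↦0, 5↦1, 6↦1, 7↦0, 8↦9, 9↦6, 10↦2]  zeros at y ∈ {4, 7}
  x = 4: [0↦2, 1↦4, 2↦1, 3↦4, 4↦2, 5↦6, 6↦5, 7↦10, 8↦10, 9↦5, 10↦6]  zeros at y ∈ ∅
  x = 5: [0↦1, 1↦7, 2↦4, 3↦3, 4↦4, 5↦7, 6↦1, 7↦8, 8↦6, 9↦6, 10↦8]  zeros at y ∈ ∅
  x = 6: [0↦4, 1↦10, 2↦3, 3↦5, 4↦5, 5↦3, 6↦10, 7↦4, 8↦7, 9↦8, 10↦7]  zeros at y ∈ ∅
  x = 7: [0↦10, 1↦1, 2↦8, 3↦9, 4↦4, 5↦4, 6↦9, 7↦8, 8↦1, 9↦10, 10↦2]  zeros at y ∈ ∅
  x = 8: [0↦7, 1↦1, 2↦7, 3↦3, 4↦0, 5↦9, 6↦8, 7↦8, 8↦9, 9↦0, 10↦3]  zeros at y ∈ {4, 9}
  x = 9: [0↦5, 1↦9, 2↦10, 3↦8, 4↦3, 5↦6, 6↦6, 7↦3, 8↦8, 9↦10, 10↦9]  zeros at y ∈ ∅
  x = 10: [0↦3, 1↦2, 2↦5, 3↦1, 4↦1, 5↦5, 6↦2, 7↦3, 8↦8, 9↦6, 10↦8]  zeros at y ∈ ∅
Collecting zeros: affine points = {(0, 0), (1, 2), (1, 4), (3, 4), (3, 7), (8, 4), (8, 9)}.
Total count |C(F_11)_aff| = 7.


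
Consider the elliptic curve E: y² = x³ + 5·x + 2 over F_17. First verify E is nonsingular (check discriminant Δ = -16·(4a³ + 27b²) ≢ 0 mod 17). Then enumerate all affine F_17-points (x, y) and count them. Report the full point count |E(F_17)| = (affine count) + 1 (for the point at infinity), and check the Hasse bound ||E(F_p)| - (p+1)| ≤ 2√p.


Affine points = {(0, 6), (0, 11), (1, 5), (1, 12), (4, 1), (4, 16), (5, 4), (5, 13), (10, 7), (10, 10), (15, 1), (15, 16), (16, 8), (16, 9)}; affine count = 14; |E(F_17)| = 15.

Discriminant check: Δ ∝ 4a³ + 27b² = 4·5³ + 27·2² = 4·125 + 27·4 ≡ 13 (mod 17). Nonzero ⇒ E is nonsingular.
For each x ∈ F_17, compute rhs = x³ + 5·x + 2 mod 17, then count y ∈ F_17 with y² ≡ rhs.
  x = 0: rhs = 2, matching y values: 6, 11 (2 points).
  x = 1: rhs = 8, matching y values: 5, 12 (2 points).
  x = 2: rhs = 3, matching y values: none (0 points).
  x = 3: rhs = 10, matching y values: none (0 points).
  x = 4: rhs = 1, matching y values: 1, 16 (2 points).
  x = 5: rhs = 16, matching y values: 4, 13 (2 points).
  x = 6: rhs = 10, matching y values: none (0 points).
  x = 7: rhs = 6, matching y values: none (0 points).
  x = 8: rhs = 10, matching y values: none (0 points).
  x = 9: rhs = 11, matching y values: none (0 points).
  x = 10: rhs = 15, matching y values: 7, 10 (2 points).
  x = 11: rhs = 11, matching y values: none (0 points).
  x = 12: rhs = 5, matching y values: none (0 points).
  x = 13: rhs = 3, matching y values: none (0 points).
  x = 14: rhs = 11, matching y values: none (0 points).
  x = 15: rhs = 1, matching y values: 1, 16 (2 points).
  x = 16: rhs = 13, matching y values: 8, 9 (2 points).
Total affine count: 14.
Full point count |E(F_17)| = 14 + 1 = 15.
Hasse bound: |15 − (17+1)| = |-3| = 3 ≤ 2√17 ≈ 8.2462 ✓.


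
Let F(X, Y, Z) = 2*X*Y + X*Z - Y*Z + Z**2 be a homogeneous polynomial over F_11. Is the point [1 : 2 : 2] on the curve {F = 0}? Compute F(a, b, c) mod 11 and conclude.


F(1,2,2) ≡ 6 (mod 11); P is NOT on the curve.

Evaluate F(1, 2, 2) term-by-term (mod 11).
  2*X*Y ↦ 2·1·2·1 = 4
  X*Z ↦ 1·1·1·2 = 2
  -Y*Z ↦ -1·1·2·2 = -4
  Z**2 ↦ 1·1·1·4 = 4
Sum: F(1, 2, 2) = (4) + (2) + (-4) + (4) = 6.
Reducing mod 11: 6 ≡ 6 (mod 11).
Since F(a, b, c) ≡ 6 ≠ 0 (mod 11), P does NOT lie on the curve.


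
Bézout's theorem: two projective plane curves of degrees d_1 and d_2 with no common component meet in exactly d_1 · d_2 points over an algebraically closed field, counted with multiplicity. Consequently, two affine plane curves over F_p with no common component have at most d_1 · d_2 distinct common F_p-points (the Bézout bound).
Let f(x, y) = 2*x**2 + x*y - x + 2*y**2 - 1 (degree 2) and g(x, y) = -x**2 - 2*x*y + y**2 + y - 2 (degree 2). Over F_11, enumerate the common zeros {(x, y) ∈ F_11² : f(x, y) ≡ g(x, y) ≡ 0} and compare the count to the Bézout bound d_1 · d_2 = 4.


Common zeros: {(6, 4)}; count = 1; Bézout bound = 4.

deg(f) = 2, deg(g) = 2, so Bézout bound = 4.
Scan x ∈ F_11. For each x, list the y ∈ F_11 with f(x, y) ≡ 0 and those with g(x, y) ≡ 0 (mod 11); the common zeros in that column are the intersection.
  x = 0: f ≡ 0 at y ∈ ∅; g ≡ 0 at y ∈ {1, 9}; common: ∅.
  x = 1: f ≡ 0 at y ∈ {0, 5}; g ≡ 0 at y ∈ ∅; common: ∅.
  x = 2: f ≡ 0 at y ∈ ∅; g ≡ 0 at y ∈ {7}; common: ∅.
  x = 3: f ≡ 0 at y ∈ ∅; g ≡ 0 at y ∈ {0, 5}; common: ∅.
  x = 4: f ≡ 0 at y ∈ {1, 8}; g ≡ 0 at y ∈ {9}; common: ∅.
  x = 5: f ≡ 0 at y ∈ {0, 3}; g ≡ 0 at y ∈ ∅; common: ∅.
  x = 6: f ≡ 0 at y ∈ {4}; g ≡ 0 at y ∈ {4, 7}; common: {4}.
  x = 7: f ≡ 0 at y ∈ {1}; g ≡ 0 at y ∈ ∅; common: ∅.
  x = 8: f ≡ 0 at y ∈ {2, 5}; g ≡ 0 at y ∈ {0, 4}; common: ∅.
  x = 9: f ≡ 0 at y ∈ {4, 8}; g ≡ 0 at y ∈ {1, 5}; common: ∅.
  x = 10: f ≡ 0 at y ∈ ∅; g ≡ 0 at y ∈ ∅; common: ∅.
Collecting: common zeros = {(6, 4)}, so the count is 1.
Comparison with the Bézout bound: 1 ≤ 4 = deg(f)·deg(g), as expected for curves with no common component (the affine F_11-count falls short of the bound because intersections may lie at infinity, over extension fields, or carry multiplicity).


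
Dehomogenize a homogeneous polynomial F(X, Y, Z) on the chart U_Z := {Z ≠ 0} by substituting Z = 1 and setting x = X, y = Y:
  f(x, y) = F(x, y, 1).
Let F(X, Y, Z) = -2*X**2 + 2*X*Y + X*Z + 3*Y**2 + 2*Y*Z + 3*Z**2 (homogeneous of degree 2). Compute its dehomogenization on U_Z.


f(x, y) = -2*x**2 + 2*x*y + x + 3*y**2 + 2*y + 3

On U_Z we set Z = 1. Each monomial c·X^i·Y^j·Z^k in F becomes c·x^i·y^j·1^k = c·x^i·y^j.
Substituting Z = 1: F(X, Y, 1) = -2*x**2 + 2*x*y + x + 3*y**2 + 2*y + 3.
Note: deg(f) ≤ deg(F) = 2; strict inequality happens when F is divisible by Z (lost terms).


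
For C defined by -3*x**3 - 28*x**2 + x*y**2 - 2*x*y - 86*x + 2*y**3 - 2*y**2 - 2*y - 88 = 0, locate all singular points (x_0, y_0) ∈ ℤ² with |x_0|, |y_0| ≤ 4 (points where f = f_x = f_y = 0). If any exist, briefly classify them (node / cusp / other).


Singular points: {(-3, 1)}; classification: node.

Compute partial derivatives:
  f_x = -9*x**2 - 56*x + y**2 - 2*y - 86.
  f_y = 2*x*y - 2*x + 6*y**2 - 4*y - 2.
Scan x_0 ∈ {−4, ..., 4}. For each x_0, f_y(x_0, y) is a polynomial in y; find its integer roots y ∈ {−4, ..., 4}, then test f_x and f at those candidates.
  x = -4: f_y(-4, y) = 6*y**2 - 12*y + 6; vanishes at y ∈ {1}. (-4, 1): f_x = -7 ≠ 0.
  x = -3: f_y(-3, y) = 6*y**2 - 10*y + 4; vanishes at y ∈ {1}. (-3, 1): f_x = 0, f = 0 — SINGULAR.
  x = -2: f_y(-2, y) = 6*y**2 - 8*y + 2; vanishes at y ∈ {1}. (-2, 1): f_x = -11 ≠ 0.
  x = -1: f_y(-1, y) = 6*y**2 - 6*y; vanishes at y ∈ {0, 1}. (-1, 0): f_x = -39 ≠ 0; (-1, 1): f_x = -40 ≠ 0.
  x = 0: f_y(0, y) = 6*y**2 - 4*y - 2; vanishes at y ∈ {1}. (0, 1): f_x = -87 ≠ 0.
  x = 1: f_y(1, y) = 6*y**2 - 2*y - 4; vanishes at y ∈ {1}. (1, 1): f_x = -152 ≠ 0.
  x = 2: f_y(2, y) = 6*y**2 - 6; vanishes at y ∈ {-1, 1}. (2, -1): f_x = -231 ≠ 0; (2, 1): f_x = -235 ≠ 0.
  x = 3: f_y(3, y) = 6*y**2 + 2*y - 8; vanishes at y ∈ {1}. (3, 1): f_x = -336 ≠ 0.
  x = 4: f_y(4, y) = 6*y**2 + 4*y - 10; vanishes at y ∈ {1}. (4, 1): f_x = -455 ≠ 0.
Only singular point on the grid: (-3, 1).
Classify: substitute x = -3 + u, y = 1 + v and expand: f = -3*u**3 - u**2 + u*v**2 + 2*v**3 + v**2.
No constant or linear terms (consistent with a singular point). Quadratic part: -u**2 + v**2. Cubic part: -3*u**3 + u*v**2 + 2*v**3.
The quadratic part v**2 - u**2 = (v − u)(v + u) splits into two distinct linear factors, so there are two distinct tangent lines y − 1 = ±(x − -3) — this is a node (ordinary double point).
Classification: node.


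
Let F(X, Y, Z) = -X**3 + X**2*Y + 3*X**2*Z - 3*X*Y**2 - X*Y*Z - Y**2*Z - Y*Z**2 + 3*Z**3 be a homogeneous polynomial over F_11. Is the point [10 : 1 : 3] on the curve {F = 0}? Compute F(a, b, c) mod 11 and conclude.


F(10,1,3) ≡ 9 (mod 11); P is NOT on the curve.

Evaluate F(10, 1, 3) term-by-term (mod 11).
  -X**3 ↦ -1·1000·1·1 = -1000
  X**2*Y ↦ 1·100·1·1 = 100
  3*X**2*Z ↦ 3·100·1·3 = 900
  -3*X*Y**2 ↦ -3·10·1·1 = -30
  -X*Y*Z ↦ -1·10·1·3 = -30
  -Y**2*Z ↦ -1·1·1·3 = -3
  -Y*Z**2 ↦ -1·1·1·9 = -9
  3*Z**3 ↦ 3·1·1·27 = 81
Sum: F(10, 1, 3) = (-1000) + (100) + (900) + (-30) + (-30) + (-3) + (-9) + (81) = 9.
Reducing mod 11: 9 ≡ 9 (mod 11).
Since F(a, b, c) ≡ 9 ≠ 0 (mod 11), P does NOT lie on the curve.


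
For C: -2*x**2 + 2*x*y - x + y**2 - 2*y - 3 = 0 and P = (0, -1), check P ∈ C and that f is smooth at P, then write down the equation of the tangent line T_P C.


Tangent line at P: -3*x - 4*y - 4 = 0.

Step 1: f(0, -1) = 0, so P lies on C.
Step 2: partial derivatives
  f_x(x, y) = -4*x + 2*y - 1, f_y(x, y) = 2*x + 2*y - 2.
  f_x(P) = -3, f_y(P) = -4 (gradient nonzero, so P is smooth).
Step 3: tangent line at P: -3·(x − 0) + -4·(y − -1) = 0.
Expanding: -3*x - 4*y - 4 = 0.


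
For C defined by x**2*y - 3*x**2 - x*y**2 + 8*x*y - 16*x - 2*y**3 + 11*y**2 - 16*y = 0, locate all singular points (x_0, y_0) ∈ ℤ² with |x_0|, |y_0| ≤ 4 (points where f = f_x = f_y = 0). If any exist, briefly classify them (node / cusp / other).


Singular points: {(-2, 2)}; classification: node.

Compute partial derivatives:
  f_x = 2*x*y - 6*x - y**2 + 8*y - 16.
  f_y = x**2 - 2*x*y + 8*x - 6*y**2 + 22*y - 16.
Scan x_0 ∈ {−4, ..., 4}. For each x_0, f_y(x_0, y) is a polynomial in y; find its integer roots y ∈ {−4, ..., 4}, then test f_x and f at those candidates.
  x = -4: f_y(-4, y) = -6*y**2 + 30*y - 32; no integer root y with |y| ≤ 4.
  x = -3: f_y(-3, y) = -6*y**2 + 28*y - 31; no integer root y with |y| ≤ 4.
  x = -2: f_y(-2, y) = -6*y**2 + 26*y - 28; vanishes at y ∈ {2}. (-2, 2): f_x = 0, f = 0 — SINGULAR.
  x = -1: f_y(-1, y) = -6*y**2 + 24*y - 23; no integer root y with |y| ≤ 4.
  x = 0: f_y(0, y) = -6*y**2 + 22*y - 16; vanishes at y ∈ {1}. (0, 1): f_x = -9 ≠ 0.
  x = 1: f_y(1, y) = -6*y**2 + 20*y - 7; no integer root y with |y| ≤ 4.
  x = 2: f_y(2, y) = -6*y**2 + 18*y + 4; no integer root y with |y| ≤ 4.
  x = 3: f_y(3, y) = -6*y**2 + 16*y + 17; no integer root y with |y| ≤ 4.
  x = 4: f_y(4, y) = -6*y**2 + 14*y + 32; no integer root y with |y| ≤ 4.
Only singular point on the grid: (-2, 2).
Classify: substitute x = -2 + u, y = 2 + v and expand: f = u**2*v - u**2 - u*v**2 - 2*v**3 + v**2.
No constant or linear terms (consistent with a singular point). Quadratic part: -u**2 + v**2. Cubic part: u**2*v - u*v**2 - 2*v**3.
The quadratic part v**2 - u**2 = (v − u)(v + u) splits into two distinct linear factors, so there are two distinct tangent lines y − 2 = ±(x − -2) — this is a node (ordinary double point).
Classification: node.


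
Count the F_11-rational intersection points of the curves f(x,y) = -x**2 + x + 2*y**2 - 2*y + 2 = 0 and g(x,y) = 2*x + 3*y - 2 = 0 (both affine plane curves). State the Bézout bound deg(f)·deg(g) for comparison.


Common zeros: {(7, 7), (9, 2)}; count = 2; Bézout bound = 2.

deg(f) = 2, deg(g) = 1, so Bézout bound = 2.
Scan x ∈ F_11. For each x, list the y ∈ F_11 with f(x, y) ≡ 0 and those with g(x, y) ≡ 0 (mod 11); the common zeros in that column are the intersection.
  x = 0: f ≡ 0 at y ∈ ∅; g ≡ 0 at y ∈ {8}; common: ∅.
  x = 1: f ≡ 0 at y ∈ ∅; g ≡ 0 at y ∈ {0}; common: ∅.
  x = 2: f ≡ 0 at y ∈ {0, 1}; g ≡ 0 at y ∈ {3}; common: ∅.
  x = 3: f ≡ 0 at y ∈ {2, 10}; g ≡ 0 at y ∈ {6}; common: ∅.
  x = 4: f ≡ 0 at y ∈ ∅; g ≡ 0 at y ∈ {9}; common: ∅.
  x = 5: f ≡ 0 at y ∈ {5, 7}; g ≡ 0 at y ∈ {1}; common: ∅.
  x = 6: f ≡ 0 at y ∈ ∅; g ≡ 0 at y ∈ {4}; common: ∅.
  x = 7: f ≡ 0 at y ∈ {5, 7}; g ≡ 0 at y ∈ {7}; common: {7}.
  x = 8: f ≡ 0 at y ∈ ∅; g ≡ 0 at y ∈ {10}; common: ∅.
  x = 9: f ≡ 0 at y ∈ {2, 10}; g ≡ 0 at y ∈ {2}; common: {2}.
  x = 10: f ≡ 0 at y ∈ {0, 1}; g ≡ 0 at y ∈ {5}; common: ∅.
Collecting: common zeros = {(7, 7), (9, 2)}, so the count is 2.
Comparison with the Bézout bound: 2 ≤ 2 = deg(f)·deg(g), as expected for curves with no common component (the bound is attained).


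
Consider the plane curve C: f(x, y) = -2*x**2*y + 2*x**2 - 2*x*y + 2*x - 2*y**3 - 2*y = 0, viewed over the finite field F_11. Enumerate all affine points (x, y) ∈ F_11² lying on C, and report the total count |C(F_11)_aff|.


Affine F_11-points: {(0, 0), (2, 5), (3, 2), (4, 8), (6, 8), (7, 2), (8, 5), (10, 0)}; count = 8.

For each of the 121 pairs (x, y) ∈ F_11², evaluate f(x, y) mod 11. Record the zeros.
  x = 0: [0↦0, 1↦7, 2↦2, 3↦6, 4↦7, 5↦4, 6↦7, 7↦4, 8↦5, 9↦9, 10↦4]  zeros at y ∈ {0}
  x = 1: [0↦4, 1↦7, 2↦9, 3↦9, 4↦6, 5↦10, 6↦9, 7↦2, 8↦10, 9↦10, 10↦1]  zeros at y ∈ ∅
  x = 2: [0↦1, 1↦7, 2↦1, 3↦4, 4↦4, 5↦0, 6↦2, 7↦9, 8↦9, 9↦1, 10↦6]  zeros at y ∈ {5}
  x = 3: [0↦2, 1↦7, 2↦0, 3↦2, 4↦1, 5↦7, 6↦8, 7↦3, 8↦2, 9↦4, 10↦8]  zeros at y ∈ {2}
  x = 4: [0↦7, 1↦7, 2↦6, 3↦3, 4↦8, 5↦9, 6↦5, 7↦6, 8↦0, 9↦8, 10↦7]  zeros at y ∈ {8}
  x = 5: [0↦5, 1↦7, 2↦8, 3↦7, 4↦3, 5↦6, 6↦4, 7↦7, 8↦3, 9↦2, 10↦3]  zeros at y ∈ ∅
  x = 6: [0↦7, 1↦7, 2↦6, 3↦3, 4↦8, 5↦9, 6↦5, 7↦6, 8↦0, 9↦8, 10↦7]  zeros at y ∈ {8}
  x = 7: [0↦2, 1↦7, 2↦0, 3↦2, 4↦1, 5↦7, 6↦8, 7↦3, 8↦2, 9↦4, 10↦8]  zeros at y ∈ {2}
  x = 8: [0↦1, 1↦7, 2↦1, 3↦4, 4↦4, 5↦0, 6↦2, 7↦9, 8↦9, 9↦1, 10↦6]  zeros at y ∈ {5}
  x = 9: [0↦4, 1↦7, 2↦9, 3↦9, 4↦6, 5↦10, 6↦9, 7↦2, 8↦10, 9↦10, 10↦1]  zeros at y ∈ ∅
  x = 10: [0↦0, 1↦7, 2↦2, 3↦6, 4↦7, 5↦4, 6↦7, 7↦4, 8↦5, 9↦9, 10↦4]  zeros at y ∈ {0}
Collecting zeros: affine points = {(0, 0), (2, 5), (3, 2), (4, 8), (6, 8), (7, 2), (8, 5), (10, 0)}.
Total count |C(F_11)_aff| = 8.


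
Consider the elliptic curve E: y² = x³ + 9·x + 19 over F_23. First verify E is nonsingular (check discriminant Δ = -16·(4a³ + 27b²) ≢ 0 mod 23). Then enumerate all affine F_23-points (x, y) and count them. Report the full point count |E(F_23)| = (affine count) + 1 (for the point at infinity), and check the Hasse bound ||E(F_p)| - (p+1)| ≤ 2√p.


Affine points = {(1, 11), (1, 12), (3, 2), (3, 21), (4, 2), (4, 21), (6, 6), (6, 17), (9, 1), (9, 22), (11, 0), (16, 2), (16, 21), (17, 5), (17, 18), (21, 4), (21, 19), (22, 3), (22, 20)}; affine count = 19; |E(F_23)| = 20.

Discriminant check: Δ ∝ 4a³ + 27b² = 4·9³ + 27·19² = 4·729 + 27·361 ≡ 13 (mod 23). Nonzero ⇒ E is nonsingular.
For each x ∈ F_23, compute rhs = x³ + 9·x + 19 mod 23, then count y ∈ F_23 with y² ≡ rhs.
  x = 0: rhs = 19, matching y values: none (0 points).
  x = 1: rhs = 6, matching y values: 11, 12 (2 points).
  x = 2: rhs = 22, matching y values: none (0 points).
  x = 3: rhs = 4, matching y values: 2, 21 (2 points).
  x = 4: rhs = 4, matching y values: 2, 21 (2 points).
  x = 5: rhs = 5, matching y values: none (0 points).
  x = 6: rhs = 13, matching y values: 6, 17 (2 points).
  x = 7: rhs = 11, matching y values: none (0 points).
  x = 8: rhs = 5, matching y values: none (0 points).
  x = 9: rhs = 1, matching y values: 1, 22 (2 points).
  x = 10: rhs = 5, matching y values: none (0 points).
  x = 11: rhs = 0, matching y values: 0 (1 points).
  x = 12: rhs = 15, matching y values: none (0 points).
  x = 13: rhs = 10, matching y values: none (0 points).
  x = 14: rhs = 14, matching y values: none (0 points).
  x = 15: rhs = 10, matching y values: none (0 points).
  x = 16: rhs = 4, matching y values: 2, 21 (2 points).
  x = 17: rhs = 2, matching y values: 5, 18 (2 points).
  x = 18: rhs = 10, matching y values: none (0 points).
  x = 19: rhs = 11, matching y values: none (0 points).
  x = 20: rhs = 11, matching y values: none (0 points).
  x = 21: rhs = 16, matching y values: 4, 19 (2 points).
  x = 22: rhs = 9, matching y values: 3, 20 (2 points).
Total affine count: 19.
Full point count |E(F_23)| = 19 + 1 = 20.
Hasse bound: |20 − (23+1)| = |-4| = 4 ≤ 2√23 ≈ 9.5917 ✓.


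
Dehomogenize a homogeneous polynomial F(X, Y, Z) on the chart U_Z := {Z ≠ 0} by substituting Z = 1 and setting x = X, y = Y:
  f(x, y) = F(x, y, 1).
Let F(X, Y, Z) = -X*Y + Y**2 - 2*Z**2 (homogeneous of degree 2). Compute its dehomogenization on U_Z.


f(x, y) = -x*y + y**2 - 2

On U_Z we set Z = 1. Each monomial c·X^i·Y^j·Z^k in F becomes c·x^i·y^j·1^k = c·x^i·y^j.
Substituting Z = 1: F(X, Y, 1) = -x*y + y**2 - 2.
Note: deg(f) ≤ deg(F) = 2; strict inequality happens when F is divisible by Z (lost terms).


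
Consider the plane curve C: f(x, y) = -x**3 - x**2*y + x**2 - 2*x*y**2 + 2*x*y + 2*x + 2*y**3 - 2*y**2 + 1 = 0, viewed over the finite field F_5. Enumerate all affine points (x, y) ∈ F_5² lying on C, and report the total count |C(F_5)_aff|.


Affine F_5-points: {(1, 2), (3, 1), (4, 1)}; count = 3.

For each of the 25 pairs (x, y) ∈ F_5², evaluate f(x, y) mod 5. Record the zeros.
  x = 0: [0↦1, 1↦1, 2↦4, 3↦2, 4↦2]  zeros at y ∈ ∅
  x = 1: [0↦3, 1↦2, 2↦0, 3↦4, 4↦1]  zeros at y ∈ {2}
  x = 2: [0↦1, 1↦2, 2↦3, 3↦1, 4↦3]  zeros at y ∈ ∅
  x = 3: [0↦4, 1↦0, 2↦2, 3↦2, 4↦2]  zeros at y ∈ {1}
  x = 4: [0↦1, 1↦0, 2↦1, 3↦1, 4↦2]  zeros at y ∈ {1}
Collecting zeros: affine points = {(1, 2), (3, 1), (4, 1)}.
Total count |C(F_5)_aff| = 3.


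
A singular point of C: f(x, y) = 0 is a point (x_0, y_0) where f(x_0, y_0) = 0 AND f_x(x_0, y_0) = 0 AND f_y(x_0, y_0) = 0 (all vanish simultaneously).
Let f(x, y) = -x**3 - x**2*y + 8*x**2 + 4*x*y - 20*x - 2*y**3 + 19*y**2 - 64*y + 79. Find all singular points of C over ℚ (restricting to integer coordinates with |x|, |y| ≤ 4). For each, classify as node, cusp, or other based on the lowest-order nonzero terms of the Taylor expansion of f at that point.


Singular points: {(2, 3)}; classification: node.

Compute partial derivatives:
  f_x = -3*x**2 - 2*x*y + 16*x + 4*y - 20.
  f_y = -x**2 + 4*x - 6*y**2 + 38*y - 64.
Scan x_0 ∈ {−4, ..., 4}. For each x_0, f_y(x_0, y) is a polynomial in y; find its integer roots y ∈ {−4, ..., 4}, then test f_x and f at those candidates.
  x = -4: f_y(-4, y) = -6*y**2 + 38*y - 96; no integer root y with |y| ≤ 4.
  x = -3: f_y(-3, y) = -6*y**2 + 38*y - 85; no integer root y with |y| ≤ 4.
  x = -2: f_y(-2, y) = -6*y**2 + 38*y - 76; no integer root y with |y| ≤ 4.
  x = -1: f_y(-1, y) = -6*y**2 + 38*y - 69; no integer root y with |y| ≤ 4.
  x = 0: f_y(0, y) = -6*y**2 + 38*y - 64; no integer root y with |y| ≤ 4.
  x = 1: f_y(1, y) = -6*y**2 + 38*y - 61; no integer root y with |y| ≤ 4.
  x = 2: f_y(2, y) = -6*y**2 + 38*y - 60; vanishes at y ∈ {3}. (2, 3): f_x = 0, f = 0 — SINGULAR.
  x = 3: f_y(3, y) = -6*y**2 + 38*y - 61; no integer root y with |y| ≤ 4.
  x = 4: f_y(4, y) = -6*y**2 + 38*y - 64; no integer root y with |y| ≤ 4.
Only singular point on the grid: (2, 3).
Classify: substitute x = 2 + u, y = 3 + v and expand: f = -u**3 - u**2*v - u**2 - 2*v**3 + v**2.
No constant or linear terms (consistent with a singular point). Quadratic part: -u**2 + v**2. Cubic part: -u**3 - u**2*v - 2*v**3.
The quadratic part v**2 - u**2 = (v − u)(v + u) splits into two distinct linear factors, so there are two distinct tangent lines y − 3 = ±(x − 2) — this is a node (ordinary double point).
Classification: node.


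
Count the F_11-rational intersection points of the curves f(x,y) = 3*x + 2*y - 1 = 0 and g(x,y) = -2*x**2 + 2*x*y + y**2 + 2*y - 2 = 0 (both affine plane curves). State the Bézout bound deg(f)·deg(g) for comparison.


Common zeros: {(10, 2)}; count = 1; Bézout bound = 2.

deg(f) = 1, deg(g) = 2, so Bézout bound = 2.
Scan x ∈ F_11. For each x, list the y ∈ F_11 with f(x, y) ≡ 0 and those with g(x, y) ≡ 0 (mod 11); the common zeros in that column are the intersection.
  x = 0: f ≡ 0 at y ∈ {6}; g ≡ 0 at y ∈ {4, 5}; common: ∅.
  x = 1: f ≡ 0 at y ∈ {10}; g ≡ 0 at y ∈ ∅; common: ∅.
  x = 2: f ≡ 0 at y ∈ {3}; g ≡ 0 at y ∈ ∅; common: ∅.
  x = 3: f ≡ 0 at y ∈ {7}; g ≡ 0 at y ∈ {1, 2}; common: ∅.
  x = 4: f ≡ 0 at y ∈ {0}; g ≡ 0 at y ∈ {4, 8}; common: ∅.
  x = 5: f ≡ 0 at y ∈ {4}; g ≡ 0 at y ∈ {5}; common: ∅.
  x = 6: f ≡ 0 at y ∈ {8}; g ≡ 0 at y ∈ ∅; common: ∅.
  x = 7: f ≡ 0 at y ∈ {1}; g ≡ 0 at y ∈ ∅; common: ∅.
  x = 8: f ≡ 0 at y ∈ {5}; g ≡ 0 at y ∈ ∅; common: ∅.
  x = 9: f ≡ 0 at y ∈ {9}; g ≡ 0 at y ∈ {1}; common: ∅.
  x = 10: f ≡ 0 at y ∈ {2}; g ≡ 0 at y ∈ {2, 9}; common: {2}.
Collecting: common zeros = {(10, 2)}, so the count is 1.
Comparison with the Bézout bound: 1 ≤ 2 = deg(f)·deg(g), as expected for curves with no common component (the affine F_11-count falls short of the bound because intersections may lie at infinity, over extension fields, or carry multiplicity).


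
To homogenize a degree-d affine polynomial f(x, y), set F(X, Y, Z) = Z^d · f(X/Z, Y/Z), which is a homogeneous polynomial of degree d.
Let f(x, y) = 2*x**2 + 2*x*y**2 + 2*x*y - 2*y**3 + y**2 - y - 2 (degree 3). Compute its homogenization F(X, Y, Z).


F(X, Y, Z) = 2*X**2*Z + 2*X*Y**2 + 2*X*Y*Z - 2*Y**3 + Y**2*Z - Y*Z**2 - 2*Z**3

deg(f) = 3.
Substitute x = X/Z, y = Y/Z into f, then multiply by Z^3.
  monomial 2·x^2·y^0 ↦ 2·X^2·Y^0·Z^1.
  monomial 2·x^1·y^2 ↦ 2·X^1·Y^2·Z^0.
  monomial 2·x^1·y^1 ↦ 2·X^1·Y^1·Z^1.
  monomial -2·x^0·y^3 ↦ -2·X^0·Y^3·Z^0.
  monomial 1·x^0·y^2 ↦ 1·X^0·Y^2·Z^1.
  monomial -1·x^0·y^1 ↦ -1·X^0·Y^1·Z^2.
  monomial -2·x^0·y^0 ↦ -2·X^0·Y^0·Z^3.
Collecting: F(X, Y, Z) = 2*X**2*Z + 2*X*Y**2 + 2*X*Y*Z - 2*Y**3 + Y**2*Z - Y*Z**2 - 2*Z**3.


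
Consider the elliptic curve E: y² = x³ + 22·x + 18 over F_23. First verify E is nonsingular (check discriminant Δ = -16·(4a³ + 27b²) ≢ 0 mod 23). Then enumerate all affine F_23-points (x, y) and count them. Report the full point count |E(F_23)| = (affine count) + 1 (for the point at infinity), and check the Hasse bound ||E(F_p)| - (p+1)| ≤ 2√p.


Affine points = {(0, 8), (0, 15), (1, 8), (1, 15), (2, 1), (2, 22), (4, 3), (4, 20), (5, 0), (7, 3), (7, 20), (8, 4), (8, 19), (9, 5), (9, 18), (11, 2), (11, 21), (12, 3), (12, 20), (16, 2), (16, 21), (18, 6), (18, 17), (19, 2), (19, 21), (21, 9), (21, 14), (22, 8), (22, 15)}; affine count = 29; |E(F_23)| = 30.

Discriminant check: Δ ∝ 4a³ + 27b² = 4·22³ + 27·18² = 4·10648 + 27·324 ≡ 4 (mod 23). Nonzero ⇒ E is nonsingular.
For each x ∈ F_23, compute rhs = x³ + 22·x + 18 mod 23, then count y ∈ F_23 with y² ≡ rhs.
  x = 0: rhs = 18, matching y values: 8, 15 (2 points).
  x = 1: rhs = 18, matching y values: 8, 15 (2 points).
  x = 2: rhs = 1, matching y values: 1, 22 (2 points).
  x = 3: rhs = 19, matching y values: none (0 points).
  x = 4: rhs = 9, matching y values: 3, 20 (2 points).
  x = 5: rhs = 0, matching y values: 0 (1 points).
  x = 6: rhs = 21, matching y values: none (0 points).
  x = 7: rhs = 9, matching y values: 3, 20 (2 points).
  x = 8: rhs = 16, matching y values: 4, 19 (2 points).
  x = 9: rhs = 2, matching y values: 5, 18 (2 points).
  x = 10: rhs = 19, matching y values: none (0 points).
  x = 11: rhs = 4, matching y values: 2, 21 (2 points).
  x = 12: rhs = 9, matching y values: 3, 20 (2 points).
  x = 13: rhs = 17, matching y values: none (0 points).
  x = 14: rhs = 11, matching y values: none (0 points).
  x = 15: rhs = 20, matching y values: none (0 points).
  x = 16: rhs = 4, matching y values: 2, 21 (2 points).
  x = 17: rhs = 15, matching y values: none (0 points).
  x = 18: rhs = 13, matching y values: 6, 17 (2 points).
  x = 19: rhs = 4, matching y values: 2, 21 (2 points).
  x = 20: rhs = 17, matching y values: none (0 points).
  x = 21: rhs = 12, matching y values: 9, 14 (2 points).
  x = 22: rhs = 18, matching y values: 8, 15 (2 points).
Total affine count: 29.
Full point count |E(F_23)| = 29 + 1 = 30.
Hasse bound: |30 − (23+1)| = |6| = 6 ≤ 2√23 ≈ 9.5917 ✓.


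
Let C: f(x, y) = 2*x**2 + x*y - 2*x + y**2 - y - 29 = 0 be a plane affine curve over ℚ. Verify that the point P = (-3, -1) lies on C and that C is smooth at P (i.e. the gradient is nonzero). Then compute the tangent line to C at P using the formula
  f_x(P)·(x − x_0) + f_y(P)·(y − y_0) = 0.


Tangent line at P: -15*x - 6*y - 51 = 0.

Step 1: f(-3, -1) = 0, so P lies on C.
Step 2: partial derivatives
  f_x(x, y) = 4*x + y - 2, f_y(x, y) = x + 2*y - 1.
  f_x(P) = -15, f_y(P) = -6 (gradient nonzero, so P is smooth).
Step 3: tangent line at P: -15·(x − -3) + -6·(y − -1) = 0.
Expanding: -15*x - 6*y - 51 = 0.


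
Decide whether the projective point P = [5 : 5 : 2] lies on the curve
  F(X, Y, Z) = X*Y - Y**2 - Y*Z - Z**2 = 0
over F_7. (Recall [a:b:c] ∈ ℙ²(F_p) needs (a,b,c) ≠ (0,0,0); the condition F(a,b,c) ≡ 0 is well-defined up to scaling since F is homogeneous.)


F(5,5,2) ≡ 0 (mod 7); P is on the curve.

Evaluate F(5, 5, 2) term-by-term (mod 7).
  X*Y ↦ 1·5·5·1 = 25
  -Y**2 ↦ -1·1·25·1 = -25
  -Y*Z ↦ -1·1·5·2 = -10
  -Z**2 ↦ -1·1·1·4 = -4
Sum: F(5, 5, 2) = (25) + (-25) + (-10) + (-4) = -14.
Reducing mod 7: -14 ≡ 0 (mod 7).
Since F(a, b, c) ≡ 0 (mod 7), P lies on the curve.
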